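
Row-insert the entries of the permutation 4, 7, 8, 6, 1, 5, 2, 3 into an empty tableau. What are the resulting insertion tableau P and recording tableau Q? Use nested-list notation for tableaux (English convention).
Insert each entry of the permutation into P by Schensted row insertion, recording in Q the position of each new cell.

Insert 4: appended to row 1. P = [[4]].
Insert 7: appended to row 1. P = [[4, 7]].
Insert 8: appended to row 1. P = [[4, 7, 8]].
Insert 6: 6 bumps 7 from row 1; 7 starts row 2. P = [[4, 6, 8], [7]].
Insert 1: 1 bumps 4 from row 1; 4 bumps 7 from row 2; 7 starts row 3. P = [[1, 6, 8], [4], [7]].
Insert 5: 5 bumps 6 from row 1; 6 appends to row 2. P = [[1, 5, 8], [4, 6], [7]].
Insert 2: 2 bumps 5 from row 1; 5 bumps 6 from row 2; 6 bumps 7 from row 3; 7 starts row 4. P = [[1, 2, 8], [4, 5], [6], [7]].
Insert 3: 3 bumps 8 from row 1; 8 appends to row 2. P = [[1, 2, 3], [4, 5, 8], [6], [7]].

So P = [[1, 2, 3], [4, 5, 8], [6], [7]], Q = [[1, 2, 3], [4, 6, 8], [5], [7]].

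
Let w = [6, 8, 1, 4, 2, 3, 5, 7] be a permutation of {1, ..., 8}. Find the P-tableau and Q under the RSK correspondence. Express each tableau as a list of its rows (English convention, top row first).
Insert each entry of the permutation into P by Schensted row insertion, recording in Q the position of each new cell.

Insert 6: appended to row 1. P = [[6]].
Insert 8: appended to row 1. P = [[6, 8]].
Insert 1: 1 bumps 6 from row 1; 6 starts row 2. P = [[1, 8], [6]].
Insert 4: 4 bumps 8 from row 1; 8 appends to row 2. P = [[1, 4], [6, 8]].
Insert 2: 2 bumps 4 from row 1; 4 bumps 6 from row 2; 6 starts row 3. P = [[1, 2], [4, 8], [6]].
Insert 3: appended to row 1. P = [[1, 2, 3], [4, 8], [6]].
Insert 5: appended to row 1. P = [[1, 2, 3, 5], [4, 8], [6]].
Insert 7: appended to row 1. P = [[1, 2, 3, 5, 7], [4, 8], [6]].

So P = [[1, 2, 3, 5, 7], [4, 8], [6]], Q = [[1, 2, 6, 7, 8], [3, 4], [5]].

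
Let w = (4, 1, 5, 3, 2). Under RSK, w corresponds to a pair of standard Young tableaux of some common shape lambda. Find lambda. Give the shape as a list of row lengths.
[2, 2, 1]

Row-insert each entry into an empty tableau.

After inserting 4: P = [[4]].
After inserting 1: P = [[1], [4]].
After inserting 5: P = [[1, 5], [4]].
After inserting 3: P = [[1, 3], [4, 5]].
After inserting 2: P = [[1, 2], [3, 5], [4]].

The final insertion tableau P = [[1, 2], [3, 5], [4]] has shape [2, 2, 1].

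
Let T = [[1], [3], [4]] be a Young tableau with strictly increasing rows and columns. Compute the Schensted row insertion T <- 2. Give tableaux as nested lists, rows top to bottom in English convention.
2 is larger than every entry of row 1, so it is appended to row 1. The new tableau is [[1, 2], [3], [4]].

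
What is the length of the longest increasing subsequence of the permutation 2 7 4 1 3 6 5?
3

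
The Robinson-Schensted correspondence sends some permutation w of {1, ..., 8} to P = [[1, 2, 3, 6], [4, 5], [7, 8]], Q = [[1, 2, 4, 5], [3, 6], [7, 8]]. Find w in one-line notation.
Reverse the RSK construction: for i from n down to 1, find the cell of Q containing i, remove the entry at that cell from P, and reverse-bump it up through P; the value ejected from row 1 is w(i).

Step i=8: Q has 8 at row 3, column 2; remove 8 from row 3 of P and reverse-bump: 8 enters row 2 and ejects 5; 5 enters row 1 and ejects 3. So w(8) = 3. P is now [[1, 2, 5, 6], [4, 8], [7]].
Step i=7: Q has 7 at row 3, column 1; remove 7 from row 3 of P and reverse-bump: 7 enters row 2 and ejects 4; 4 enters row 1 and ejects 2. So w(7) = 2. P is now [[1, 4, 5, 6], [7, 8]].
Step i=6: Q has 6 at row 2, column 2; remove 8 from row 2 of P and reverse-bump: 8 enters row 1 and ejects 6. So w(6) = 6. P is now [[1, 4, 5, 8], [7]].
Step i=5: Q has 5 at row 1, column 4; remove that cell from P, ejecting 8. So w(5) = 8. P is now [[1, 4, 5], [7]].
Step i=4: Q has 4 at row 1, column 3; remove that cell from P, ejecting 5. So w(4) = 5. P is now [[1, 4], [7]].
Step i=3: Q has 3 at row 2, column 1; remove 7 from row 2 of P and reverse-bump: 7 enters row 1 and ejects 4. So w(3) = 4. P is now [[1, 7]].
Step i=2: Q has 2 at row 1, column 2; remove that cell from P, ejecting 7. So w(2) = 7. P is now [[1]].
Step i=1: Q has 1 at row 1, column 1; remove that cell from P, ejecting 1. So w(1) = 1. P is now [].

So w = 1 7 4 5 8 6 2 3.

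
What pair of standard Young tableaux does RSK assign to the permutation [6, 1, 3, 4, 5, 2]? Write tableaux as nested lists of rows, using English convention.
P = [[1, 2, 4, 5], [3], [6]], Q = [[1, 3, 4, 5], [2], [6]]

Insert each entry of the permutation into P by Schensted row insertion, recording in Q the position of each new cell.

Insert 6: appended to row 1. P = [[6]].
Insert 1: 1 bumps 6 from row 1; 6 starts row 2. P = [[1], [6]].
Insert 3: appended to row 1. P = [[1, 3], [6]].
Insert 4: appended to row 1. P = [[1, 3, 4], [6]].
Insert 5: appended to row 1. P = [[1, 3, 4, 5], [6]].
Insert 2: 2 bumps 3 from row 1; 3 bumps 6 from row 2; 6 starts row 3. P = [[1, 2, 4, 5], [3], [6]].

So P = [[1, 2, 4, 5], [3], [6]], Q = [[1, 3, 4, 5], [2], [6]].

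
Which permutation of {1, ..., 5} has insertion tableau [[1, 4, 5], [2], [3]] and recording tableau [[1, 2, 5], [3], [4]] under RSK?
Reverse the RSK construction: for i from n down to 1, find the cell of Q containing i, remove the entry at that cell from P, and reverse-bump it up through P; the value ejected from row 1 is w(i).

Step i=5: Q has 5 at row 1, column 3; remove that cell from P, ejecting 5. So w(5) = 5. P is now [[1, 4], [2], [3]].
Step i=4: Q has 4 at row 3, column 1; remove 3 from row 3 of P and reverse-bump: 3 enters row 2 and ejects 2; 2 enters row 1 and ejects 1. So w(4) = 1. P is now [[2, 4], [3]].
Step i=3: Q has 3 at row 2, column 1; remove 3 from row 2 of P and reverse-bump: 3 enters row 1 and ejects 2. So w(3) = 2. P is now [[3, 4]].
Step i=2: Q has 2 at row 1, column 2; remove that cell from P, ejecting 4. So w(2) = 4. P is now [[3]].
Step i=1: Q has 1 at row 1, column 1; remove that cell from P, ejecting 3. So w(1) = 3. P is now [].

So w = 3 4 2 1 5.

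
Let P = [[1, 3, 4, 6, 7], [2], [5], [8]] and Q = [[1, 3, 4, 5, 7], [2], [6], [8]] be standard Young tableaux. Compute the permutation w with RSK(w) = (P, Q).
Reverse the RSK construction: for i from n down to 1, find the cell of Q containing i, remove the entry at that cell from P, and reverse-bump it up through P; the value ejected from row 1 is w(i).

Step i=8: Q has 8 at row 4, column 1; remove 8 from row 4 of P and reverse-bump: 8 enters row 3 and ejects 5; 5 enters row 2 and ejects 2; 2 enters row 1 and ejects 1. So w(8) = 1. P is now [[2, 3, 4, 6, 7], [5], [8]].
Step i=7: Q has 7 at row 1, column 5; remove that cell from P, ejecting 7. So w(7) = 7. P is now [[2, 3, 4, 6], [5], [8]].
Step i=6: Q has 6 at row 3, column 1; remove 8 from row 3 of P and reverse-bump: 8 enters row 2 and ejects 5; 5 enters row 1 and ejects 4. So w(6) = 4. P is now [[2, 3, 5, 6], [8]].
Step i=5: Q has 5 at row 1, column 4; remove that cell from P, ejecting 6. So w(5) = 6. P is now [[2, 3, 5], [8]].
Step i=4: Q has 4 at row 1, column 3; remove that cell from P, ejecting 5. So w(4) = 5. P is now [[2, 3], [8]].
Step i=3: Q has 3 at row 1, column 2; remove that cell from P, ejecting 3. So w(3) = 3. P is now [[2], [8]].
Step i=2: Q has 2 at row 2, column 1; remove 8 from row 2 of P and reverse-bump: 8 enters row 1 and ejects 2. So w(2) = 2. P is now [[8]].
Step i=1: Q has 1 at row 1, column 1; remove that cell from P, ejecting 8. So w(1) = 8. P is now [].

So w = 8 2 3 5 6 4 7 1.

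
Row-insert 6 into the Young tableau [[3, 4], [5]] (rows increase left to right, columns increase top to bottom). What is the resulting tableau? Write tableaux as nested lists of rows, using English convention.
6 is larger than every entry of row 1, so it is appended to row 1. The new tableau is [[3, 4, 6], [5]].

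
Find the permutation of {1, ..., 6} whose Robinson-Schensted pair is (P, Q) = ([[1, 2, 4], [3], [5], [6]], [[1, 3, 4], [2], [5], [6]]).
Reverse the RSK construction: for i from n down to 1, find the cell of Q containing i, remove the entry at that cell from P, and reverse-bump it up through P; the value ejected from row 1 is w(i).

Step i=6: Q has 6 at row 4, column 1; remove 6 from row 4 of P and reverse-bump: 6 enters row 3 and ejects 5; 5 enters row 2 and ejects 3; 3 enters row 1 and ejects 2. So w(6) = 2. P is now [[1, 3, 4], [5], [6]].
Step i=5: Q has 5 at row 3, column 1; remove 6 from row 3 of P and reverse-bump: 6 enters row 2 and ejects 5; 5 enters row 1 and ejects 4. So w(5) = 4. P is now [[1, 3, 5], [6]].
Step i=4: Q has 4 at row 1, column 3; remove that cell from P, ejecting 5. So w(4) = 5. P is now [[1, 3], [6]].
Step i=3: Q has 3 at row 1, column 2; remove that cell from P, ejecting 3. So w(3) = 3. P is now [[1], [6]].
Step i=2: Q has 2 at row 2, column 1; remove 6 from row 2 of P and reverse-bump: 6 enters row 1 and ejects 1. So w(2) = 1. P is now [[6]].
Step i=1: Q has 1 at row 1, column 1; remove that cell from P, ejecting 6. So w(1) = 6. P is now [].

So w = 6 1 3 5 4 2.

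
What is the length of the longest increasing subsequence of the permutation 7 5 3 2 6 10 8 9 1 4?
4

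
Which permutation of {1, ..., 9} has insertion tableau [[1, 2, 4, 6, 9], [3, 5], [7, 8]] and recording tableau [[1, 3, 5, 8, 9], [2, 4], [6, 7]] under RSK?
Reverse the RSK construction: for i from n down to 1, find the cell of Q containing i, remove the entry at that cell from P, and reverse-bump it up through P; the value ejected from row 1 is w(i).

Step i=9: Q has 9 at row 1, column 5; remove that cell from P, ejecting 9. So w(9) = 9. P is now [[1, 2, 4, 6], [3, 5], [7, 8]].
Step i=8: Q has 8 at row 1, column 4; remove that cell from P, ejecting 6. So w(8) = 6. P is now [[1, 2, 4], [3, 5], [7, 8]].
Step i=7: Q has 7 at row 3, column 2; remove 8 from row 3 of P and reverse-bump: 8 enters row 2 and ejects 5; 5 enters row 1 and ejects 4. So w(7) = 4. P is now [[1, 2, 5], [3, 8], [7]].
Step i=6: Q has 6 at row 3, column 1; remove 7 from row 3 of P and reverse-bump: 7 enters row 2 and ejects 3; 3 enters row 1 and ejects 2. So w(6) = 2. P is now [[1, 3, 5], [7, 8]].
Step i=5: Q has 5 at row 1, column 3; remove that cell from P, ejecting 5. So w(5) = 5. P is now [[1, 3], [7, 8]].
Step i=4: Q has 4 at row 2, column 2; remove 8 from row 2 of P and reverse-bump: 8 enters row 1 and ejects 3. So w(4) = 3. P is now [[1, 8], [7]].
Step i=3: Q has 3 at row 1, column 2; remove that cell from P, ejecting 8. So w(3) = 8. P is now [[1], [7]].
Step i=2: Q has 2 at row 2, column 1; remove 7 from row 2 of P and reverse-bump: 7 enters row 1 and ejects 1. So w(2) = 1. P is now [[7]].
Step i=1: Q has 1 at row 1, column 1; remove that cell from P, ejecting 7. So w(1) = 7. P is now [].

So w = 7 1 8 3 5 2 4 6 9.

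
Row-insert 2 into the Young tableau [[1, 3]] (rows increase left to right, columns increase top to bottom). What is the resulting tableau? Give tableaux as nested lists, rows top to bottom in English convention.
[[1, 2], [3]]

In row 1, 2 replaces 3 (the leftmost entry greater than 2); 3 is bumped to row 2. 3 starts a new row 2. The new tableau is [[1, 2], [3]].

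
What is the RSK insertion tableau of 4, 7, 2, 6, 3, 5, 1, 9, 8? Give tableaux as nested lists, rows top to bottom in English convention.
Insert 4: appended to row 1. P = [[4]].
Insert 7: appended to row 1. P = [[4, 7]].
Insert 2: 2 bumps 4 from row 1; 4 starts row 2. P = [[2, 7], [4]].
Insert 6: 6 bumps 7 from row 1; 7 appends to row 2. P = [[2, 6], [4, 7]].
Insert 3: 3 bumps 6 from row 1; 6 bumps 7 from row 2; 7 starts row 3. P = [[2, 3], [4, 6], [7]].
Insert 5: appended to row 1. P = [[2, 3, 5], [4, 6], [7]].
Insert 1: 1 bumps 2 from row 1; 2 bumps 4 from row 2; 4 bumps 7 from row 3; 7 starts row 4. P = [[1, 3, 5], [2, 6], [4], [7]].
Insert 9: appended to row 1. P = [[1, 3, 5, 9], [2, 6], [4], [7]].
Insert 8: 8 bumps 9 from row 1; 9 appends to row 2. P = [[1, 3, 5, 8], [2, 6, 9], [4], [7]].

So P = [[1, 3, 5, 8], [2, 6, 9], [4], [7]].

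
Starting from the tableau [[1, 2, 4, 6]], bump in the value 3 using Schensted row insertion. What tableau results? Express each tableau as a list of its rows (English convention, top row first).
[[1, 2, 3, 6], [4]]

In row 1, 3 replaces 4 (the leftmost entry greater than 3); 4 is bumped to row 2. 4 starts a new row 2. The new tableau is [[1, 2, 3, 6], [4]].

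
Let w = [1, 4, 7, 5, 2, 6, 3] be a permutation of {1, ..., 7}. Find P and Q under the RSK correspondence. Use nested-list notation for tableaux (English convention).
P = [[1, 2, 3, 6], [4, 5], [7]], Q = [[1, 2, 3, 6], [4, 7], [5]]

Insert each entry of the permutation into P by Schensted row insertion, recording in Q the position of each new cell.

After inserting 1: P = [[1]].
After inserting 4: P = [[1, 4]].
After inserting 7: P = [[1, 4, 7]].
After inserting 5: P = [[1, 4, 5], [7]].
After inserting 2: P = [[1, 2, 5], [4], [7]].
After inserting 6: P = [[1, 2, 5, 6], [4], [7]].
After inserting 3: P = [[1, 2, 3, 6], [4, 5], [7]].

So P = [[1, 2, 3, 6], [4, 5], [7]], Q = [[1, 2, 3, 6], [4, 7], [5]].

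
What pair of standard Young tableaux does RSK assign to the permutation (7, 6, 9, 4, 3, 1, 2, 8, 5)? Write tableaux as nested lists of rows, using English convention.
P = [[1, 2, 5], [3, 8], [4, 9], [6], [7]], Q = [[1, 3, 8], [2, 7], [4, 9], [5], [6]]

Insert each entry of the permutation into P by Schensted row insertion, recording in Q the position of each new cell.

Insert 7: appended to row 1. P = [[7]].
Insert 6: 6 bumps 7 from row 1; 7 starts row 2. P = [[6], [7]].
Insert 9: appended to row 1. P = [[6, 9], [7]].
Insert 4: 4 bumps 6 from row 1; 6 bumps 7 from row 2; 7 starts row 3. P = [[4, 9], [6], [7]].
Insert 3: 3 bumps 4 from row 1; 4 bumps 6 from row 2; 6 bumps 7 from row 3; 7 starts row 4. P = [[3, 9], [4], [6], [7]].
Insert 1: 1 bumps 3 from row 1; 3 bumps 4 from row 2; 4 bumps 6 from row 3; 6 bumps 7 from row 4; 7 starts row 5. P = [[1, 9], [3], [4], [6], [7]].
Insert 2: 2 bumps 9 from row 1; 9 appends to row 2. P = [[1, 2], [3, 9], [4], [6], [7]].
Insert 8: appended to row 1. P = [[1, 2, 8], [3, 9], [4], [6], [7]].
Insert 5: 5 bumps 8 from row 1; 8 bumps 9 from row 2; 9 appends to row 3. P = [[1, 2, 5], [3, 8], [4, 9], [6], [7]].

So P = [[1, 2, 5], [3, 8], [4, 9], [6], [7]], Q = [[1, 3, 8], [2, 7], [4, 9], [5], [6]].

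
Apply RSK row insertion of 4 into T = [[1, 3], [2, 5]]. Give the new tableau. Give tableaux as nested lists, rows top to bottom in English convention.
[[1, 3, 4], [2, 5]]

4 is larger than every entry of row 1, so it is appended to row 1. The new tableau is [[1, 3, 4], [2, 5]].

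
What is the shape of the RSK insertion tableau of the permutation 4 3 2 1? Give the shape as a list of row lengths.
[1, 1, 1, 1]

Row-insert each entry into an empty tableau.

After inserting 4: P = [[4]].
After inserting 3: P = [[3], [4]].
After inserting 2: P = [[2], [3], [4]].
After inserting 1: P = [[1], [2], [3], [4]].

The final insertion tableau P = [[1], [2], [3], [4]] has shape [1, 1, 1, 1].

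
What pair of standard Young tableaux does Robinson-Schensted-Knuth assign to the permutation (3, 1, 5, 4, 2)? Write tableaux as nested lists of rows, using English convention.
Insert each entry of the permutation into P by Schensted row insertion, recording in Q the position of each new cell.

Insert 3: appended to row 1. P = [[3]].
Insert 1: 1 bumps 3 from row 1; 3 starts row 2. P = [[1], [3]].
Insert 5: appended to row 1. P = [[1, 5], [3]].
Insert 4: 4 bumps 5 from row 1; 5 appends to row 2. P = [[1, 4], [3, 5]].
Insert 2: 2 bumps 4 from row 1; 4 bumps 5 from row 2; 5 starts row 3. P = [[1, 2], [3, 4], [5]].

So P = [[1, 2], [3, 4], [5]], Q = [[1, 3], [2, 4], [5]].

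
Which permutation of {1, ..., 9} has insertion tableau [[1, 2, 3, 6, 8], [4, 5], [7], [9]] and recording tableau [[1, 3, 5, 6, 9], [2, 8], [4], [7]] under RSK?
9 1 7 4 5 6 2 3 8

Reverse the RSK construction: for i from n down to 1, find the cell of Q containing i, remove the entry at that cell from P, and reverse-bump it up through P; the value ejected from row 1 is w(i).

Step i=9: Q has 9 at row 1, column 5; remove that cell from P, ejecting 8. So w(9) = 8. P is now [[1, 2, 3, 6], [4, 5], [7], [9]].
Step i=8: Q has 8 at row 2, column 2; remove 5 from row 2 of P and reverse-bump: 5 enters row 1 and ejects 3. So w(8) = 3. P is now [[1, 2, 5, 6], [4], [7], [9]].
Step i=7: Q has 7 at row 4, column 1; remove 9 from row 4 of P and reverse-bump: 9 enters row 3 and ejects 7; 7 enters row 2 and ejects 4; 4 enters row 1 and ejects 2. So w(7) = 2. P is now [[1, 4, 5, 6], [7], [9]].
Step i=6: Q has 6 at row 1, column 4; remove that cell from P, ejecting 6. So w(6) = 6. P is now [[1, 4, 5], [7], [9]].
Step i=5: Q has 5 at row 1, column 3; remove that cell from P, ejecting 5. So w(5) = 5. P is now [[1, 4], [7], [9]].
Step i=4: Q has 4 at row 3, column 1; remove 9 from row 3 of P and reverse-bump: 9 enters row 2 and ejects 7; 7 enters row 1 and ejects 4. So w(4) = 4. P is now [[1, 7], [9]].
Step i=3: Q has 3 at row 1, column 2; remove that cell from P, ejecting 7. So w(3) = 7. P is now [[1], [9]].
Step i=2: Q has 2 at row 2, column 1; remove 9 from row 2 of P and reverse-bump: 9 enters row 1 and ejects 1. So w(2) = 1. P is now [[9]].
Step i=1: Q has 1 at row 1, column 1; remove that cell from P, ejecting 9. So w(1) = 9. P is now [].

So w = 9 1 7 4 5 6 2 3 8.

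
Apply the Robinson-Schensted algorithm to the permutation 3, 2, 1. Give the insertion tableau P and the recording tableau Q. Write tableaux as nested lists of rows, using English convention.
Insert each entry of the permutation into P by Schensted row insertion, recording in Q the position of each new cell.

After inserting 3: P = [[3]].
After inserting 2: P = [[2], [3]].
After inserting 1: P = [[1], [2], [3]].

So P = [[1], [2], [3]], Q = [[1], [2], [3]].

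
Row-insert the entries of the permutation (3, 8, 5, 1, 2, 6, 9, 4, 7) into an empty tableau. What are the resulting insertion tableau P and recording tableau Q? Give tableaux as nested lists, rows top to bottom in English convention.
Insert each entry of the permutation into P by Schensted row insertion, recording in Q the position of each new cell.

Insert 3: appended to row 1. P = [[3]].
Insert 8: appended to row 1. P = [[3, 8]].
Insert 5: 5 bumps 8 from row 1; 8 starts row 2. P = [[3, 5], [8]].
Insert 1: 1 bumps 3 from row 1; 3 bumps 8 from row 2; 8 starts row 3. P = [[1, 5], [3], [8]].
Insert 2: 2 bumps 5 from row 1; 5 appends to row 2. P = [[1, 2], [3, 5], [8]].
Insert 6: appended to row 1. P = [[1, 2, 6], [3, 5], [8]].
Insert 9: appended to row 1. P = [[1, 2, 6, 9], [3, 5], [8]].
Insert 4: 4 bumps 6 from row 1; 6 appends to row 2. P = [[1, 2, 4, 9], [3, 5, 6], [8]].
Insert 7: 7 bumps 9 from row 1; 9 appends to row 2. P = [[1, 2, 4, 7], [3, 5, 6, 9], [8]].

So P = [[1, 2, 4, 7], [3, 5, 6, 9], [8]], Q = [[1, 2, 6, 7], [3, 5, 8, 9], [4]].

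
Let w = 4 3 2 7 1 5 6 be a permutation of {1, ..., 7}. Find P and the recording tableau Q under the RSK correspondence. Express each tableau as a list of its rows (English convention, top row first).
Insert each entry of the permutation into P by Schensted row insertion, recording in Q the position of each new cell.

Insert 4: appended to row 1. P = [[4]].
Insert 3: 3 bumps 4 from row 1; 4 starts row 2. P = [[3], [4]].
Insert 2: 2 bumps 3 from row 1; 3 bumps 4 from row 2; 4 starts row 3. P = [[2], [3], [4]].
Insert 7: appended to row 1. P = [[2, 7], [3], [4]].
Insert 1: 1 bumps 2 from row 1; 2 bumps 3 from row 2; 3 bumps 4 from row 3; 4 starts row 4. P = [[1, 7], [2], [3], [4]].
Insert 5: 5 bumps 7 from row 1; 7 appends to row 2. P = [[1, 5], [2, 7], [3], [4]].
Insert 6: appended to row 1. P = [[1, 5, 6], [2, 7], [3], [4]].

So P = [[1, 5, 6], [2, 7], [3], [4]], Q = [[1, 4, 7], [2, 6], [3], [5]].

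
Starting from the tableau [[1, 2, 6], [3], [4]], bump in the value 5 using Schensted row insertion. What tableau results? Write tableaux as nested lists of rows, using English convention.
In row 1, 5 replaces 6 (the leftmost entry greater than 5); 6 is bumped to row 2. 6 is appended to row 2. The new tableau is [[1, 2, 5], [3, 6], [4]].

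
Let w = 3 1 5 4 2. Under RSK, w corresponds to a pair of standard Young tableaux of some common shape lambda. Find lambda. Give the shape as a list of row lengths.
[2, 2, 1]

RSK row insertion gives P = [[1, 2], [3, 4], [5]], which has shape [2, 2, 1].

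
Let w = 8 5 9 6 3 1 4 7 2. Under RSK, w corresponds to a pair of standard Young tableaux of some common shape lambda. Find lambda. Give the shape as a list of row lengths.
[3, 2, 2, 2]

RSK row insertion gives P = [[1, 2, 7], [3, 4], [5, 6], [8, 9]], which has shape [3, 2, 2, 2].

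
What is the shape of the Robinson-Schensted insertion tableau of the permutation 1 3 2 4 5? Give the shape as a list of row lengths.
[4, 1]

Row-insert each entry into an empty tableau.

After inserting 1: P = [[1]].
After inserting 3: P = [[1, 3]].
After inserting 2: P = [[1, 2], [3]].
After inserting 4: P = [[1, 2, 4], [3]].
After inserting 5: P = [[1, 2, 4, 5], [3]].

The final insertion tableau P = [[1, 2, 4, 5], [3]] has shape [4, 1].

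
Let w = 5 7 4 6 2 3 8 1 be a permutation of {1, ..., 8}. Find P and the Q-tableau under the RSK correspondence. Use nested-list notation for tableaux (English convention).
Insert each entry of the permutation into P by Schensted row insertion, recording in Q the position of each new cell.

Insert 5: appended to row 1. P = [[5]].
Insert 7: appended to row 1. P = [[5, 7]].
Insert 4: 4 bumps 5 from row 1; 5 starts row 2. P = [[4, 7], [5]].
Insert 6: 6 bumps 7 from row 1; 7 appends to row 2. P = [[4, 6], [5, 7]].
Insert 2: 2 bumps 4 from row 1; 4 bumps 5 from row 2; 5 starts row 3. P = [[2, 6], [4, 7], [5]].
Insert 3: 3 bumps 6 from row 1; 6 bumps 7 from row 2; 7 appends to row 3. P = [[2, 3], [4, 6], [5, 7]].
Insert 8: appended to row 1. P = [[2, 3, 8], [4, 6], [5, 7]].
Insert 1: 1 bumps 2 from row 1; 2 bumps 4 from row 2; 4 bumps 5 from row 3; 5 starts row 4. P = [[1, 3, 8], [2, 6], [4, 7], [5]].

So P = [[1, 3, 8], [2, 6], [4, 7], [5]], Q = [[1, 2, 7], [3, 4], [5, 6], [8]].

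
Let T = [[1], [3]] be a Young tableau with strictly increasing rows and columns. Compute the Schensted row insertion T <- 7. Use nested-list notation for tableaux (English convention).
7 is larger than every entry of row 1, so it is appended to row 1. The new tableau is [[1, 7], [3]].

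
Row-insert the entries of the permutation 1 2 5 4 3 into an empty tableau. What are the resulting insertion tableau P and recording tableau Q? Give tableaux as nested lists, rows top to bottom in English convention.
P = [[1, 2, 3], [4], [5]], Q = [[1, 2, 3], [4], [5]]

Insert each entry of the permutation into P by Schensted row insertion, recording in Q the position of each new cell.

Insert 1: appended to row 1. P = [[1]].
Insert 2: appended to row 1. P = [[1, 2]].
Insert 5: appended to row 1. P = [[1, 2, 5]].
Insert 4: 4 bumps 5 from row 1; 5 starts row 2. P = [[1, 2, 4], [5]].
Insert 3: 3 bumps 4 from row 1; 4 bumps 5 from row 2; 5 starts row 3. P = [[1, 2, 3], [4], [5]].

So P = [[1, 2, 3], [4], [5]], Q = [[1, 2, 3], [4], [5]].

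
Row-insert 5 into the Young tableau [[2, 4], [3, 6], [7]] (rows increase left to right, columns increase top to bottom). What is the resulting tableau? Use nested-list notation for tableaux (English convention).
5 is larger than every entry of row 1, so it is appended to row 1. The new tableau is [[2, 4, 5], [3, 6], [7]].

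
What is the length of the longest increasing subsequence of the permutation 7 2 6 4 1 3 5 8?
4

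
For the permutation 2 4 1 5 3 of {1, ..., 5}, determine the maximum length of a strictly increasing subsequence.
3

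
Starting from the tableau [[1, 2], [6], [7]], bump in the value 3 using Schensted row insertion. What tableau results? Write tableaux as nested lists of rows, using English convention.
3 is larger than every entry of row 1, so it is appended to row 1. The new tableau is [[1, 2, 3], [6], [7]].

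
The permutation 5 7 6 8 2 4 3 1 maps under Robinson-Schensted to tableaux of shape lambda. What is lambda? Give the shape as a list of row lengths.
Row-insert each entry into an empty tableau.

After inserting 5: P = [[5]].
After inserting 7: P = [[5, 7]].
After inserting 6: P = [[5, 6], [7]].
After inserting 8: P = [[5, 6, 8], [7]].
After inserting 2: P = [[2, 6, 8], [5], [7]].
After inserting 4: P = [[2, 4, 8], [5, 6], [7]].
After inserting 3: P = [[2, 3, 8], [4, 6], [5], [7]].
After inserting 1: P = [[1, 3, 8], [2, 6], [4], [5], [7]].

The final insertion tableau P = [[1, 3, 8], [2, 6], [4], [5], [7]] has shape [3, 2, 1, 1, 1].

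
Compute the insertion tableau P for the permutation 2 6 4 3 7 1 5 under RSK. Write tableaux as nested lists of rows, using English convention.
P = [[1, 3, 5], [2, 7], [4], [6]]

Insert 2: appended to row 1. P = [[2]].
Insert 6: appended to row 1. P = [[2, 6]].
Insert 4: 4 bumps 6 from row 1; 6 starts row 2. P = [[2, 4], [6]].
Insert 3: 3 bumps 4 from row 1; 4 bumps 6 from row 2; 6 starts row 3. P = [[2, 3], [4], [6]].
Insert 7: appended to row 1. P = [[2, 3, 7], [4], [6]].
Insert 1: 1 bumps 2 from row 1; 2 bumps 4 from row 2; 4 bumps 6 from row 3; 6 starts row 4. P = [[1, 3, 7], [2], [4], [6]].
Insert 5: 5 bumps 7 from row 1; 7 appends to row 2. P = [[1, 3, 5], [2, 7], [4], [6]].

So P = [[1, 3, 5], [2, 7], [4], [6]].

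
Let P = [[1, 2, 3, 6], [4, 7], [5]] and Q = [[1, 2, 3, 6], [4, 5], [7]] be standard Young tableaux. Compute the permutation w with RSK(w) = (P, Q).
Reverse RSK: for i = n, n-1, ..., 1, locate i in Q, remove the corresponding corner cell from P, and reverse-bump its entry up through P; the value ejected from row 1 is w(i).

So w = 1 5 7 2 4 6 3.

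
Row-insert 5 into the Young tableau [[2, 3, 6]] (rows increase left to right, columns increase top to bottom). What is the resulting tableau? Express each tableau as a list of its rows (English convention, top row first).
[[2, 3, 5], [6]]

In row 1, 5 replaces 6 (the leftmost entry greater than 5); 6 is bumped to row 2. 6 starts a new row 2. The new tableau is [[2, 3, 5], [6]].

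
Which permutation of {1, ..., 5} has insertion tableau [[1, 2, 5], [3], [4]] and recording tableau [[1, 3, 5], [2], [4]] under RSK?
4 1 3 2 5

Reverse the RSK construction: for i from n down to 1, find the cell of Q containing i, remove the entry at that cell from P, and reverse-bump it up through P; the value ejected from row 1 is w(i).

Step i=5: Q has 5 at row 1, column 3; remove that cell from P, ejecting 5. So w(5) = 5. P is now [[1, 2], [3], [4]].
Step i=4: Q has 4 at row 3, column 1; remove 4 from row 3 of P and reverse-bump: 4 enters row 2 and ejects 3; 3 enters row 1 and ejects 2. So w(4) = 2. P is now [[1, 3], [4]].
Step i=3: Q has 3 at row 1, column 2; remove that cell from P, ejecting 3. So w(3) = 3. P is now [[1], [4]].
Step i=2: Q has 2 at row 2, column 1; remove 4 from row 2 of P and reverse-bump: 4 enters row 1 and ejects 1. So w(2) = 1. P is now [[4]].
Step i=1: Q has 1 at row 1, column 1; remove that cell from P, ejecting 4. So w(1) = 4. P is now [].

So w = 4 1 3 2 5.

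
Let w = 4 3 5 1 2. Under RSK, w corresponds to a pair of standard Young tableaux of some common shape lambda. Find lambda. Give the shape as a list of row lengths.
Row-insert each entry into an empty tableau.

After inserting 4: P = [[4]].
After inserting 3: P = [[3], [4]].
After inserting 5: P = [[3, 5], [4]].
After inserting 1: P = [[1, 5], [3], [4]].
After inserting 2: P = [[1, 2], [3, 5], [4]].

The final insertion tableau P = [[1, 2], [3, 5], [4]] has shape [2, 2, 1].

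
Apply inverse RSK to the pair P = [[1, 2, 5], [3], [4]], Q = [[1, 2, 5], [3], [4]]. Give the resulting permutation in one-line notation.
1 4 3 2 5

Reverse RSK: for i = n, n-1, ..., 1, locate i in Q, remove the corresponding corner cell from P, and reverse-bump its entry up through P; the value ejected from row 1 is w(i).

So w = 1 4 3 2 5.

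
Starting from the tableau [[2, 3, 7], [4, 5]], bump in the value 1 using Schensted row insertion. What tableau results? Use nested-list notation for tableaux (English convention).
[[1, 3, 7], [2, 5], [4]]

In row 1, 1 replaces 2 (the leftmost entry greater than 1); 2 is bumped to row 2. In row 2, 2 replaces 4 (the leftmost entry greater than 2); 4 is bumped to row 3. 4 starts a new row 3. The new tableau is [[1, 3, 7], [2, 5], [4]].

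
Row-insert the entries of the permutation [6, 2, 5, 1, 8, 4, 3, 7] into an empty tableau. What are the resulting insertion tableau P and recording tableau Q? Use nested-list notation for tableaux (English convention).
P = [[1, 3, 7], [2, 4, 8], [5], [6]], Q = [[1, 3, 5], [2, 6, 8], [4], [7]]

Insert each entry of the permutation into P by Schensted row insertion, recording in Q the position of each new cell.

After inserting 6: P = [[6]].
After inserting 2: P = [[2], [6]].
After inserting 5: P = [[2, 5], [6]].
After inserting 1: P = [[1, 5], [2], [6]].
After inserting 8: P = [[1, 5, 8], [2], [6]].
After inserting 4: P = [[1, 4, 8], [2, 5], [6]].
After inserting 3: P = [[1, 3, 8], [2, 4], [5], [6]].
After inserting 7: P = [[1, 3, 7], [2, 4, 8], [5], [6]].

So P = [[1, 3, 7], [2, 4, 8], [5], [6]], Q = [[1, 3, 5], [2, 6, 8], [4], [7]].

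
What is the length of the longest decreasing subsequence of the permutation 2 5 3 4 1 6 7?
3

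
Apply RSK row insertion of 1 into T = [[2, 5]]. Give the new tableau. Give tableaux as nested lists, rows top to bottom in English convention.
In row 1, 1 replaces 2 (the leftmost entry greater than 1); 2 is bumped to row 2. 2 starts a new row 2. The new tableau is [[1, 5], [2]].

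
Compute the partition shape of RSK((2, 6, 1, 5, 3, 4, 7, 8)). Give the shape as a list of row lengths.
Row-insert each entry into an empty tableau.

After inserting 2: P = [[2]].
After inserting 6: P = [[2, 6]].
After inserting 1: P = [[1, 6], [2]].
After inserting 5: P = [[1, 5], [2, 6]].
After inserting 3: P = [[1, 3], [2, 5], [6]].
After inserting 4: P = [[1, 3, 4], [2, 5], [6]].
After inserting 7: P = [[1, 3, 4, 7], [2, 5], [6]].
After inserting 8: P = [[1, 3, 4, 7, 8], [2, 5], [6]].

The final insertion tableau P = [[1, 3, 4, 7, 8], [2, 5], [6]] has shape [5, 2, 1].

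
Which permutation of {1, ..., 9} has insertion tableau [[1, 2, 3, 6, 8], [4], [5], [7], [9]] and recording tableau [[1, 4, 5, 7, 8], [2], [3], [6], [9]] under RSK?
Reverse RSK: for i = n, n-1, ..., 1, locate i in Q, remove the corresponding corner cell from P, and reverse-bump its entry up through P; the value ejected from row 1 is w(i).

So w = 9 7 1 2 5 4 6 8 3.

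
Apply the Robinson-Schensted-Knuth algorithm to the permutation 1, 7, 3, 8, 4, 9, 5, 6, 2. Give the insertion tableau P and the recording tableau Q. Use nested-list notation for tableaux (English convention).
P = [[1, 2, 4, 5, 6], [3, 8, 9], [7]], Q = [[1, 2, 4, 6, 8], [3, 5, 7], [9]]

Insert each entry of the permutation into P by Schensted row insertion, recording in Q the position of each new cell.

Insert 1: appended to row 1. P = [[1]].
Insert 7: appended to row 1. P = [[1, 7]].
Insert 3: 3 bumps 7 from row 1; 7 starts row 2. P = [[1, 3], [7]].
Insert 8: appended to row 1. P = [[1, 3, 8], [7]].
Insert 4: 4 bumps 8 from row 1; 8 appends to row 2. P = [[1, 3, 4], [7, 8]].
Insert 9: appended to row 1. P = [[1, 3, 4, 9], [7, 8]].
Insert 5: 5 bumps 9 from row 1; 9 appends to row 2. P = [[1, 3, 4, 5], [7, 8, 9]].
Insert 6: appended to row 1. P = [[1, 3, 4, 5, 6], [7, 8, 9]].
Insert 2: 2 bumps 3 from row 1; 3 bumps 7 from row 2; 7 starts row 3. P = [[1, 2, 4, 5, 6], [3, 8, 9], [7]].

So P = [[1, 2, 4, 5, 6], [3, 8, 9], [7]], Q = [[1, 2, 4, 6, 8], [3, 5, 7], [9]].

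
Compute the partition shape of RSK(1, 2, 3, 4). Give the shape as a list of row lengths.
[4]

Row-insert each entry into an empty tableau.

After inserting 1: P = [[1]].
After inserting 2: P = [[1, 2]].
After inserting 3: P = [[1, 2, 3]].
After inserting 4: P = [[1, 2, 3, 4]].

The final insertion tableau P = [[1, 2, 3, 4]] has shape [4].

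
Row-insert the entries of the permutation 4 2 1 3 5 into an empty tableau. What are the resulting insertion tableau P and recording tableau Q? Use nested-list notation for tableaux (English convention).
P = [[1, 3, 5], [2], [4]], Q = [[1, 4, 5], [2], [3]]

Insert each entry of the permutation into P by Schensted row insertion, recording in Q the position of each new cell.

Insert 4: appended to row 1. P = [[4]].
Insert 2: 2 bumps 4 from row 1; 4 starts row 2. P = [[2], [4]].
Insert 1: 1 bumps 2 from row 1; 2 bumps 4 from row 2; 4 starts row 3. P = [[1], [2], [4]].
Insert 3: appended to row 1. P = [[1, 3], [2], [4]].
Insert 5: appended to row 1. P = [[1, 3, 5], [2], [4]].

So P = [[1, 3, 5], [2], [4]], Q = [[1, 4, 5], [2], [3]].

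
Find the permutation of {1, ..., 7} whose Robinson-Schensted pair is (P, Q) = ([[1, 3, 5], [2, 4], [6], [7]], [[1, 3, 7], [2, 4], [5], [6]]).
Reverse the RSK construction: for i from n down to 1, find the cell of Q containing i, remove the entry at that cell from P, and reverse-bump it up through P; the value ejected from row 1 is w(i).

Step i=7: Q has 7 at row 1, column 3; remove that cell from P, ejecting 5. So w(7) = 5. P is now [[1, 3], [2, 4], [6], [7]].
Step i=6: Q has 6 at row 4, column 1; remove 7 from row 4 of P and reverse-bump: 7 enters row 3 and ejects 6; 6 enters row 2 and ejects 4; 4 enters row 1 and ejects 3. So w(6) = 3. P is now [[1, 4], [2, 6], [7]].
Step i=5: Q has 5 at row 3, column 1; remove 7 from row 3 of P and reverse-bump: 7 enters row 2 and ejects 6; 6 enters row 1 and ejects 4. So w(5) = 4. P is now [[1, 6], [2, 7]].
Step i=4: Q has 4 at row 2, column 2; remove 7 from row 2 of P and reverse-bump: 7 enters row 1 and ejects 6. So w(4) = 6. P is now [[1, 7], [2]].
Step i=3: Q has 3 at row 1, column 2; remove that cell from P, ejecting 7. So w(3) = 7. P is now [[1], [2]].
Step i=2: Q has 2 at row 2, column 1; remove 2 from row 2 of P and reverse-bump: 2 enters row 1 and ejects 1. So w(2) = 1. P is now [[2]].
Step i=1: Q has 1 at row 1, column 1; remove that cell from P, ejecting 2. So w(1) = 2. P is now [].

So w = 2 1 7 6 4 3 5.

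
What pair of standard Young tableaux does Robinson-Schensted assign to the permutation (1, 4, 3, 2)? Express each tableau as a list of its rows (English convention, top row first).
Insert each entry of the permutation into P by Schensted row insertion, recording in Q the position of each new cell.

After inserting 1: P = [[1]].
After inserting 4: P = [[1, 4]].
After inserting 3: P = [[1, 3], [4]].
After inserting 2: P = [[1, 2], [3], [4]].

So P = [[1, 2], [3], [4]], Q = [[1, 2], [3], [4]].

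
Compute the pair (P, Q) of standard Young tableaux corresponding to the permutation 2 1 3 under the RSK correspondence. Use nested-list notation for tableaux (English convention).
P = [[1, 3], [2]], Q = [[1, 3], [2]]

Insert each entry of the permutation into P by Schensted row insertion, recording in Q the position of each new cell.

Insert 2: appended to row 1. P = [[2]].
Insert 1: 1 bumps 2 from row 1; 2 starts row 2. P = [[1], [2]].
Insert 3: appended to row 1. P = [[1, 3], [2]].

So P = [[1, 3], [2]], Q = [[1, 3], [2]].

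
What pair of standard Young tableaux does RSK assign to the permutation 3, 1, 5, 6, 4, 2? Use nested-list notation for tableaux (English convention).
P = [[1, 2, 6], [3, 4], [5]], Q = [[1, 3, 4], [2, 5], [6]]

Insert each entry of the permutation into P by Schensted row insertion, recording in Q the position of each new cell.

Insert 3: appended to row 1. P = [[3]].
Insert 1: 1 bumps 3 from row 1; 3 starts row 2. P = [[1], [3]].
Insert 5: appended to row 1. P = [[1, 5], [3]].
Insert 6: appended to row 1. P = [[1, 5, 6], [3]].
Insert 4: 4 bumps 5 from row 1; 5 appends to row 2. P = [[1, 4, 6], [3, 5]].
Insert 2: 2 bumps 4 from row 1; 4 bumps 5 from row 2; 5 starts row 3. P = [[1, 2, 6], [3, 4], [5]].

So P = [[1, 2, 6], [3, 4], [5]], Q = [[1, 3, 4], [2, 5], [6]].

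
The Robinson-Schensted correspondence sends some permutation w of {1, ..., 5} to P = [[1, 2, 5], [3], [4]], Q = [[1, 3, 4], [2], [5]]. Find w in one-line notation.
4 1 3 5 2

Reverse the RSK construction: for i from n down to 1, find the cell of Q containing i, remove the entry at that cell from P, and reverse-bump it up through P; the value ejected from row 1 is w(i).

Step i=5: Q has 5 at row 3, column 1; remove 4 from row 3 of P and reverse-bump: 4 enters row 2 and ejects 3; 3 enters row 1 and ejects 2. So w(5) = 2. P is now [[1, 3, 5], [4]].
Step i=4: Q has 4 at row 1, column 3; remove that cell from P, ejecting 5. So w(4) = 5. P is now [[1, 3], [4]].
Step i=3: Q has 3 at row 1, column 2; remove that cell from P, ejecting 3. So w(3) = 3. P is now [[1], [4]].
Step i=2: Q has 2 at row 2, column 1; remove 4 from row 2 of P and reverse-bump: 4 enters row 1 and ejects 1. So w(2) = 1. P is now [[4]].
Step i=1: Q has 1 at row 1, column 1; remove that cell from P, ejecting 4. So w(1) = 4. P is now [].

So w = 4 1 3 5 2.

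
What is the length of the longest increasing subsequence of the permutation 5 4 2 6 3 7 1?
3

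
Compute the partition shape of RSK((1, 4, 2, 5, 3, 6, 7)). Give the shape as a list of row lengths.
[5, 2]

RSK row insertion gives P = [[1, 2, 3, 6, 7], [4, 5]], which has shape [5, 2].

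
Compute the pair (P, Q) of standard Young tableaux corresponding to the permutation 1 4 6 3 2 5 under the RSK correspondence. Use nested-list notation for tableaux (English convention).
P = [[1, 2, 5], [3, 6], [4]], Q = [[1, 2, 3], [4, 6], [5]]

Insert each entry of the permutation into P by Schensted row insertion, recording in Q the position of each new cell.

Insert 1: appended to row 1. P = [[1]].
Insert 4: appended to row 1. P = [[1, 4]].
Insert 6: appended to row 1. P = [[1, 4, 6]].
Insert 3: 3 bumps 4 from row 1; 4 starts row 2. P = [[1, 3, 6], [4]].
Insert 2: 2 bumps 3 from row 1; 3 bumps 4 from row 2; 4 starts row 3. P = [[1, 2, 6], [3], [4]].
Insert 5: 5 bumps 6 from row 1; 6 appends to row 2. P = [[1, 2, 5], [3, 6], [4]].

So P = [[1, 2, 5], [3, 6], [4]], Q = [[1, 2, 3], [4, 6], [5]].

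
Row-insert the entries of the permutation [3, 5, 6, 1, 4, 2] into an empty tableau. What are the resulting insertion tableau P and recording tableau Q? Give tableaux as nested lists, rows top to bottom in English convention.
Insert each entry of the permutation into P by Schensted row insertion, recording in Q the position of each new cell.

After inserting 3: P = [[3]].
After inserting 5: P = [[3, 5]].
After inserting 6: P = [[3, 5, 6]].
After inserting 1: P = [[1, 5, 6], [3]].
After inserting 4: P = [[1, 4, 6], [3, 5]].
After inserting 2: P = [[1, 2, 6], [3, 4], [5]].

So P = [[1, 2, 6], [3, 4], [5]], Q = [[1, 2, 3], [4, 5], [6]].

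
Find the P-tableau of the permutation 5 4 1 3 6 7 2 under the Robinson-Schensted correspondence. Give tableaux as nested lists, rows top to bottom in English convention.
Insert 5: appended to row 1. P = [[5]].
Insert 4: 4 bumps 5 from row 1; 5 starts row 2. P = [[4], [5]].
Insert 1: 1 bumps 4 from row 1; 4 bumps 5 from row 2; 5 starts row 3. P = [[1], [4], [5]].
Insert 3: appended to row 1. P = [[1, 3], [4], [5]].
Insert 6: appended to row 1. P = [[1, 3, 6], [4], [5]].
Insert 7: appended to row 1. P = [[1, 3, 6, 7], [4], [5]].
Insert 2: 2 bumps 3 from row 1; 3 bumps 4 from row 2; 4 bumps 5 from row 3; 5 starts row 4. P = [[1, 2, 6, 7], [3], [4], [5]].

So P = [[1, 2, 6, 7], [3], [4], [5]].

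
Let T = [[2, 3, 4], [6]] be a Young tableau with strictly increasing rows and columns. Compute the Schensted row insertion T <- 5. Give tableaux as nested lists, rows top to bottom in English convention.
[[2, 3, 4, 5], [6]]

5 is larger than every entry of row 1, so it is appended to row 1. The new tableau is [[2, 3, 4, 5], [6]].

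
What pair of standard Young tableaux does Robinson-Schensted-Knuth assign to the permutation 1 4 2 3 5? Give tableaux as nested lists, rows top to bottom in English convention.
Insert each entry of the permutation into P by Schensted row insertion, recording in Q the position of each new cell.

After inserting 1: P = [[1]].
After inserting 4: P = [[1, 4]].
After inserting 2: P = [[1, 2], [4]].
After inserting 3: P = [[1, 2, 3], [4]].
After inserting 5: P = [[1, 2, 3, 5], [4]].

So P = [[1, 2, 3, 5], [4]], Q = [[1, 2, 4, 5], [3]].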